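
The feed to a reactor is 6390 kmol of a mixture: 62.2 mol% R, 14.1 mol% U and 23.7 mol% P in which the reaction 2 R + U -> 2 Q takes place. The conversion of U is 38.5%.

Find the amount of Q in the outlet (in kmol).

U reacted = 0.385 × 901 = 346.9 kmol; ν_U = −1, so ξ = 346.9/1 = 346.9 kmol.
Outlet amounts (n = n₀ + ν ξ):
  R: 3975 − 2(346.9) = 3281
  U: 901 − 1(346.9) = 554.1
  Q: 0 + 2(346.9) = 693.8
  P: 1514 (inert)

694 kmol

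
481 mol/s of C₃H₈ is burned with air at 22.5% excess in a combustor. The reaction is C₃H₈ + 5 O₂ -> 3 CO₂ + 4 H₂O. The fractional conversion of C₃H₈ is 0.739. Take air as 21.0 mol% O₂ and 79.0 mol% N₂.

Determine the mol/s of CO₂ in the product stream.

1070 mol/s

Stoichiometric O₂ = 5 × 481 = 2405 mol/s; O₂ fed = 2405 × 1.225 = 2946 mol/s.
N₂ fed = 2946 × 79/21 = 11080 mol/s.
Fuel reacted = 0.739 × 481 → ξ = 355.5 mol/s.
Outlet (n = n₀ + ν ξ):
  C₃H₈: 481 − 1(355.5) = 125.5
  O₂: 2946 − 5(355.5) = 1169
  N₂: 11080 (inert)
  CO₂: 0 + 3(355.5) = 1066
  H₂O: 0 + 4(355.5) = 1422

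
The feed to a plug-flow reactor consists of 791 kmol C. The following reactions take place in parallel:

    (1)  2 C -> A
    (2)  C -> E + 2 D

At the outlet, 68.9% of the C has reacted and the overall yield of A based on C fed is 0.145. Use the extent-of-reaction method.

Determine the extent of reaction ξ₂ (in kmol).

Yield of A: 1ξ₁ / 791 = 0.145 → ξ₁ = 114.7 kmol.
Conversion of C: 2ξ₁ + 1ξ₂ = 0.689 × 791 = 545 → ξ₂ = 315.6 kmol.
Outlet amounts (n = n₀ + Σ ν·ξ):
  C: 791 − 2(114.7) − 1(315.6) = 246
  A: 0 + 1(114.7) = 114.7
  E: 0 + 1(315.6) = 315.6
  D: 0 + 2(315.6) = 631.2

ξ₂ = 316 kmol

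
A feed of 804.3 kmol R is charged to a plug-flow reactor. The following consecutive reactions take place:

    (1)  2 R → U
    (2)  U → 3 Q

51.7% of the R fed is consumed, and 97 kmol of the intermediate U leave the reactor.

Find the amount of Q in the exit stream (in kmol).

Conversion of R: R consumed = 2ξ₁ = 0.517 × 804.3 → ξ₁ = 207.9 kmol.
U balance: n_U = 0 + 1ξ₁ − 1ξ₂ = 97 → ξ₂ = (1·207.9 − 97)/1 = 110.9 kmol.
Outlet amounts (n = n₀ + Σ ν·ξ):
  R: 804.3 − 2(207.9) = 388.5
  U: 0 + 1(207.9) − 1(110.9) = 97
  Q: 0 + 3(110.9) = 332.7

333 kmol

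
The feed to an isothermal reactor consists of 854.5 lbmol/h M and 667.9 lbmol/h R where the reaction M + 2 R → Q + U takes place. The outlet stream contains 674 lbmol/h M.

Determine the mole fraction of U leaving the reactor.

For M: n = n₀ − 1ξ → 674 = 854.5 − 1ξ, giving ξ = 180.5 lbmol/h.
Outlet amounts (n = n₀ + ν ξ):
  M: 854.5 − 1(180.5) = 674
  R: 667.9 − 2(180.5) = 306.9
  Q: 0 + 1(180.5) = 180.5
  U: 0 + 1(180.5) = 180.5
Total out = 1342 lbmol/h; y_U = 180.5 / 1342 = 0.1345.

0.135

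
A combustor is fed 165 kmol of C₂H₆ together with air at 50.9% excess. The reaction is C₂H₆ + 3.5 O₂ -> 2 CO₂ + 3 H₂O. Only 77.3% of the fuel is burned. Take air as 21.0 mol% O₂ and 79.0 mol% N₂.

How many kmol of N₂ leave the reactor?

3280 kmol

Stoichiometric O₂ = 3.5 × 165 = 577.5 kmol; O₂ fed = 577.5 × 1.509 = 871.4 kmol.
N₂ fed = 871.4 × 79/21 = 3278 kmol.
Fuel reacted = 0.773 × 165 → ξ = 127.5 kmol.
Outlet (n = n₀ + ν ξ):
  C₂H₆: 165 − 1(127.5) = 37.45
  O₂: 871.4 − 3.5(127.5) = 425
  N₂: 3278 (inert)
  CO₂: 0 + 2(127.5) = 255.1
  H₂O: 0 + 3(127.5) = 382.6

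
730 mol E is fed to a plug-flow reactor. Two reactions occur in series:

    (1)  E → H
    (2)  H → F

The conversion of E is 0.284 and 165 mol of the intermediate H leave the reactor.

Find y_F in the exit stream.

Conversion of E: E consumed = 1ξ₁ = 0.284 × 730 → ξ₁ = 207.3 mol.
H balance: n_H = 0 + 1ξ₁ − 1ξ₂ = 165 → ξ₂ = (1·207.3 − 165)/1 = 42.32 mol.
Outlet amounts (n = n₀ + Σ ν·ξ):
  E: 730 − 1(207.3) = 522.7
  H: 0 + 1(207.3) − 1(42.32) = 165
  F: 0 + 1(42.32) = 42.32
Total out = 730 mol; y_F = 42.32 / 730 = 0.05797.

0.058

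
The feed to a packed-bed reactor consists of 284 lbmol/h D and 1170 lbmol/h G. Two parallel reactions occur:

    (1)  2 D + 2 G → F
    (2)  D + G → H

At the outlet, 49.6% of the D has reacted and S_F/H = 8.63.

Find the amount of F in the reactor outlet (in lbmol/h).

66.6 lbmol/h

Conversion of D: D consumed = 0.496 × 284 = 140.9 lbmol/h = 2ξ₁ + 1ξ₂.
Selectivity: 1ξ₁ / (1ξ₂) = 8.63 → ξ₁ = 8.63 ξ₂.
Substitute: (2·8.63 + 1) ξ₂ = 140.9 → ξ₂ = 7.714 lbmol/h, ξ₁ = 66.57 lbmol/h.
Outlet amounts (n = n₀ + Σ ν·ξ):
  D: 284 − 2(66.57) − 1(7.714) = 143.1
  G: 1170 − 2(66.57) − 1(7.714) = 1029
  F: 0 + 1(66.57) = 66.57
  H: 0 + 1(7.714) = 7.714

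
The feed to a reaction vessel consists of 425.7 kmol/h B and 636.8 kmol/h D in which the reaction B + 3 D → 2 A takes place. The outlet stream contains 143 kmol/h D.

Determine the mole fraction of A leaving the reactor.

For D: n = n₀ − 3ξ → 143 = 636.8 − 3ξ, giving ξ = 164.6 kmol/h.
Outlet amounts (n = n₀ + ν ξ):
  B: 425.7 − 1(164.6) = 261.1
  D: 636.8 − 3(164.6) = 143
  A: 0 + 2(164.6) = 329.2
Total out = 733.3 kmol/h; y_A = 329.2 / 733.3 = 0.4489.

0.449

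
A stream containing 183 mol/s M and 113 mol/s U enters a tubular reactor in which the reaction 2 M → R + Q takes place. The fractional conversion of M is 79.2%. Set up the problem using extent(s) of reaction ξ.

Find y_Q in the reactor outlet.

0.245

M reacted = 0.792 × 183 = 144.9 mol/s; ν_M = −2, so ξ = 144.9/2 = 72.47 mol/s.
Outlet amounts (n = n₀ + ν ξ):
  M: 183 − 2(72.47) = 38.06
  R: 0 + 1(72.47) = 72.47
  Q: 0 + 1(72.47) = 72.47
  U: 113 (inert)
Total out = 296 mol/s; y_Q = 72.47 / 296 = 0.2448.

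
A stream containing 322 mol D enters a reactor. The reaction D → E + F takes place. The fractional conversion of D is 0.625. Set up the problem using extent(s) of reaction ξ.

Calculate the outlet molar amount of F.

201 mol

D reacted = 0.625 × 322 = 201.2 mol; ν_D = −1, so ξ = 201.2/1 = 201.2 mol.
Outlet amounts (n = n₀ + ν ξ):
  D: 322 − 1(201.2) = 120.8
  E: 0 + 1(201.2) = 201.2
  F: 0 + 1(201.2) = 201.2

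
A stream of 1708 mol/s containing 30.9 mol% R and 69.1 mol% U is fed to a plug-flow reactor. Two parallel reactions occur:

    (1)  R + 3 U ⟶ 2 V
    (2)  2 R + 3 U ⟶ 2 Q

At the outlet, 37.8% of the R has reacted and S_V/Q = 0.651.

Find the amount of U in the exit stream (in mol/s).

807 mol/s

Conversion of R: R consumed = 0.378 × 527.8 = 199.5 mol/s = 1ξ₁ + 2ξ₂.
Selectivity: 2ξ₁ / (2ξ₂) = 0.651 → ξ₁ = 0.651 ξ₂.
Substitute: (1·0.651 + 2) ξ₂ = 199.5 → ξ₂ = 75.25 mol/s, ξ₁ = 48.99 mol/s.
Outlet amounts (n = n₀ + Σ ν·ξ):
  R: 527.8 − 1(48.99) − 2(75.25) = 328.3
  U: 1180 − 3(48.99) − 3(75.25) = 807.5
  V: 0 + 2(48.99) = 97.98
  Q: 0 + 2(75.25) = 150.5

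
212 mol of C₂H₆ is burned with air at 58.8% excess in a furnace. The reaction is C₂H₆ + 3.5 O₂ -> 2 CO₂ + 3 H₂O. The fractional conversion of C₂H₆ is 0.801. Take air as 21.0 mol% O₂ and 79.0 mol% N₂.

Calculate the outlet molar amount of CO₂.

340 mol

Stoichiometric O₂ = 3.5 × 212 = 742 mol; O₂ fed = 742 × 1.588 = 1178 mol.
N₂ fed = 1178 × 79/21 = 4433 mol.
Fuel reacted = 0.801 × 212 → ξ = 169.8 mol.
Outlet (n = n₀ + ν ξ):
  C₂H₆: 212 − 1(169.8) = 42.19
  O₂: 1178 − 3.5(169.8) = 584
  N₂: 4433 (inert)
  CO₂: 0 + 2(169.8) = 339.6
  H₂O: 0 + 3(169.8) = 509.4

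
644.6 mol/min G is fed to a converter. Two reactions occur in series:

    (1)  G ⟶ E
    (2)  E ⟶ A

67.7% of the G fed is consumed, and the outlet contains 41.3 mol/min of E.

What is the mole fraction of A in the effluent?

Conversion of G: G consumed = 1ξ₁ = 0.677 × 644.6 → ξ₁ = 436.4 mol/min.
E balance: n_E = 0 + 1ξ₁ − 1ξ₂ = 41.3 → ξ₂ = (1·436.4 − 41.3)/1 = 395.1 mol/min.
Outlet amounts (n = n₀ + Σ ν·ξ):
  G: 644.6 − 1(436.4) = 208.2
  E: 0 + 1(436.4) − 1(395.1) = 41.3
  A: 0 + 1(395.1) = 395.1
Total out = 644.6 mol/min; y_A = 395.1 / 644.6 = 0.6129.

0.613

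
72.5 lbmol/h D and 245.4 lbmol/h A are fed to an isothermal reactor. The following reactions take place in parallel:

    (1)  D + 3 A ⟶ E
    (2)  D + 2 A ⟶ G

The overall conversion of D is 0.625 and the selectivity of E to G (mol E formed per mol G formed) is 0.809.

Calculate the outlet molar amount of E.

20.3 lbmol/h

Conversion of D: D consumed = 0.625 × 72.5 = 45.31 lbmol/h = 1ξ₁ + 1ξ₂.
Selectivity: 1ξ₁ / (1ξ₂) = 0.809 → ξ₁ = 0.809 ξ₂.
Substitute: (1·0.809 + 1) ξ₂ = 45.31 → ξ₂ = 25.05 lbmol/h, ξ₁ = 20.26 lbmol/h.
Outlet amounts (n = n₀ + Σ ν·ξ):
  D: 72.5 − 1(20.26) − 1(25.05) = 27.19
  A: 245.4 − 3(20.26) − 2(25.05) = 134.5
  E: 0 + 1(20.26) = 20.26
  G: 0 + 1(25.05) = 25.05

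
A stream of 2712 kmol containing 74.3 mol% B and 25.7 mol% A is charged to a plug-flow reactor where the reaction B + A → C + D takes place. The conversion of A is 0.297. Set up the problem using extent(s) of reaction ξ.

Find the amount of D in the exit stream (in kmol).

A reacted = 0.297 × 697 = 207 kmol; ν_A = −1, so ξ = 207/1 = 207 kmol.
Outlet amounts (n = n₀ + ν ξ):
  B: 2015 − 1(207) = 1808
  A: 697 − 1(207) = 490
  C: 0 + 1(207) = 207
  D: 0 + 1(207) = 207

207 kmol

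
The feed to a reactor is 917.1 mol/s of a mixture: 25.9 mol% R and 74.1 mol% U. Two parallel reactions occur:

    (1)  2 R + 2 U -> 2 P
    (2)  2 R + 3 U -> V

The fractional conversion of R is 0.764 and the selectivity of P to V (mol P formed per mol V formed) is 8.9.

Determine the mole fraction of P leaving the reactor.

0.211

Conversion of R: R consumed = 0.764 × 237.5 = 181.5 mol/s = 2ξ₁ + 2ξ₂.
Selectivity: 2ξ₁ / (1ξ₂) = 8.9 → ξ₁ = 4.45 ξ₂.
Substitute: (2·4.45 + 2) ξ₂ = 181.5 → ξ₂ = 16.65 mol/s, ξ₁ = 74.09 mol/s.
Outlet amounts (n = n₀ + Σ ν·ξ):
  R: 237.5 − 2(74.09) − 2(16.65) = 56.06
  U: 679.6 − 2(74.09) − 3(16.65) = 481.5
  P: 0 + 2(74.09) = 148.2
  V: 0 + 1(16.65) = 16.65
Total out = 702.3 mol/s; y_P = 148.2 / 702.3 = 0.211.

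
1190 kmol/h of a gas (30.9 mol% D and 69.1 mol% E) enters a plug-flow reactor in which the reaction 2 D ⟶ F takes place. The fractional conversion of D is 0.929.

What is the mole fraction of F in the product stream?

D reacted = 0.929 × 367.7 = 341.6 kmol/h; ν_D = −2, so ξ = 341.6/2 = 170.8 kmol/h.
Outlet amounts (n = n₀ + ν ξ):
  D: 367.7 − 2(170.8) = 26.11
  F: 0 + 1(170.8) = 170.8
  E: 822.3 (inert)
Total out = 1019 kmol/h; y_F = 170.8 / 1019 = 0.1676.

0.168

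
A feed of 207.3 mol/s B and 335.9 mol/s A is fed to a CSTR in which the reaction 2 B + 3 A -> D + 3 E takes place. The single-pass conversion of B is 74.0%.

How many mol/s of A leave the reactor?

B reacted = 0.74 × 207.3 = 153.4 mol/s; ν_B = −2, so ξ = 153.4/2 = 76.7 mol/s.
Outlet amounts (n = n₀ + ν ξ):
  B: 207.3 − 2(76.7) = 53.9
  A: 335.9 − 3(76.7) = 105.8
  D: 0 + 1(76.7) = 76.7
  E: 0 + 3(76.7) = 230.1

106 mol/s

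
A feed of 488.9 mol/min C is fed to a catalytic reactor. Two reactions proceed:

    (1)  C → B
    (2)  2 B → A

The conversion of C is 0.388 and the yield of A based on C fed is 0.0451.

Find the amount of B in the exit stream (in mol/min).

146 mol/min

Conversion of C: C consumed = 1ξ₁ = 0.388 × 488.9 → ξ₁ = 189.7 mol/min.
Yield of A: 1ξ₂ / 488.9 = 0.0451 → ξ₂ = 22.05 mol/min.
Outlet amounts (n = n₀ + Σ ν·ξ):
  C: 488.9 − 1(189.7) = 299.2
  B: 0 + 1(189.7) − 2(22.05) = 145.6
  A: 0 + 1(22.05) = 22.05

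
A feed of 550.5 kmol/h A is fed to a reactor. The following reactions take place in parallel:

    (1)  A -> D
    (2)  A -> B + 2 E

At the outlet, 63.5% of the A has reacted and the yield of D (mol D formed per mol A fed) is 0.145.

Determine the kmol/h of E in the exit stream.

539 kmol/h

Yield of D: 1ξ₁ / 550.5 = 0.145 → ξ₁ = 79.82 kmol/h.
Conversion of A: 1ξ₁ + 1ξ₂ = 0.635 × 550.5 = 349.6 → ξ₂ = 269.7 kmol/h.
Outlet amounts (n = n₀ + Σ ν·ξ):
  A: 550.5 − 1(79.82) − 1(269.7) = 200.9
  D: 0 + 1(79.82) = 79.82
  B: 0 + 1(269.7) = 269.7
  E: 0 + 2(269.7) = 539.5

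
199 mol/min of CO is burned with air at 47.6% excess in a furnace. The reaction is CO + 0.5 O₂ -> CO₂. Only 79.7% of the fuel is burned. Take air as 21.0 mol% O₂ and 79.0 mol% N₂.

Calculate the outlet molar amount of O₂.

Stoichiometric O₂ = 0.5 × 199 = 99.5 mol/min; O₂ fed = 99.5 × 1.476 = 146.9 mol/min.
N₂ fed = 146.9 × 79/21 = 552.5 mol/min.
Fuel reacted = 0.797 × 199 → ξ = 158.6 mol/min.
Outlet (n = n₀ + ν ξ):
  CO: 199 − 1(158.6) = 40.4
  O₂: 146.9 − 0.5(158.6) = 67.56
  N₂: 552.5 (inert)
  CO₂: 0 + 1(158.6) = 158.6

67.6 mol/min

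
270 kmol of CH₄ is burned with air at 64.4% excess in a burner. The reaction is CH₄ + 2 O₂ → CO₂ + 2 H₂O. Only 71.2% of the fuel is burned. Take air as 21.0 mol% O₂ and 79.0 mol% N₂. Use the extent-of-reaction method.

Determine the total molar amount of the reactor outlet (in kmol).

Stoichiometric O₂ = 2 × 270 = 540 kmol; O₂ fed = 540 × 1.644 = 887.8 kmol.
N₂ fed = 887.8 × 79/21 = 3340 kmol.
Fuel reacted = 0.712 × 270 → ξ = 192.2 kmol.
Outlet (n = n₀ + ν ξ):
  CH₄: 270 − 1(192.2) = 77.76
  O₂: 887.8 − 2(192.2) = 503.3
  N₂: 3340 (inert)
  CO₂: 0 + 1(192.2) = 192.2
  H₂O: 0 + 2(192.2) = 384.5
Total out = 77.76 + 503.3 + 3340 + 192.2 + 384.5 = 4497 kmol.

4500 kmol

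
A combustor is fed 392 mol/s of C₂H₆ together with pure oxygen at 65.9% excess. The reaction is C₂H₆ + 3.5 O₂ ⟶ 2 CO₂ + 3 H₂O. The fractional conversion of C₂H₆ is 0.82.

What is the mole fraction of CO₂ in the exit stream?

Stoichiometric O₂ = 3.5 × 392 = 1372 mol/s; O₂ fed = 1372 × 1.659 = 2276 mol/s.
Fuel reacted = 0.82 × 392 → ξ = 321.4 mol/s.
Outlet (n = n₀ + ν ξ):
  C₂H₆: 392 − 1(321.4) = 70.56
  O₂: 2276 − 3.5(321.4) = 1151
  CO₂: 0 + 2(321.4) = 642.9
  H₂O: 0 + 3(321.4) = 964.3
Total out = 2829 mol/s; y_CO₂ = 642.9 / 2829 = 0.2273.

0.227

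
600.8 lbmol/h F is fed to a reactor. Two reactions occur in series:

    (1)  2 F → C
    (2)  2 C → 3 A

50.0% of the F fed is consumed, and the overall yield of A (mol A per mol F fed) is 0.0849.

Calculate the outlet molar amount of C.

Conversion of F: F consumed = 2ξ₁ = 0.5 × 600.8 → ξ₁ = 150.2 lbmol/h.
Yield of A: 3ξ₂ / 600.8 = 0.0849 → ξ₂ = 17 lbmol/h.
Outlet amounts (n = n₀ + Σ ν·ξ):
  F: 600.8 − 2(150.2) = 300.4
  C: 0 + 1(150.2) − 2(17) = 116.2
  A: 0 + 3(17) = 51.01

116 lbmol/h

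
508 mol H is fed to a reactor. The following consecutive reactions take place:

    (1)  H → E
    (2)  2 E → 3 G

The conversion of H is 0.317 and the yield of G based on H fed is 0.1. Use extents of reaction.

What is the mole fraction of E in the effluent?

0.242

Conversion of H: H consumed = 1ξ₁ = 0.317 × 508 → ξ₁ = 161 mol.
Yield of G: 3ξ₂ / 508 = 0.1 → ξ₂ = 16.93 mol.
Outlet amounts (n = n₀ + Σ ν·ξ):
  H: 508 − 1(161) = 347
  E: 0 + 1(161) − 2(16.93) = 127.2
  G: 0 + 3(16.93) = 50.8
Total out = 524.9 mol; y_E = 127.2 / 524.9 = 0.2423.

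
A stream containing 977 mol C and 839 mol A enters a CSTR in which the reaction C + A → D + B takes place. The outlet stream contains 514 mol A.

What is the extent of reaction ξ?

ξ = 325 mol

For A: n = n₀ − 1ξ → 514 = 839 − 1ξ, giving ξ = 325 mol.
Outlet amounts (n = n₀ + ν ξ):
  C: 977 − 1(325) = 652
  A: 839 − 1(325) = 514
  D: 0 + 1(325) = 325
  B: 0 + 1(325) = 325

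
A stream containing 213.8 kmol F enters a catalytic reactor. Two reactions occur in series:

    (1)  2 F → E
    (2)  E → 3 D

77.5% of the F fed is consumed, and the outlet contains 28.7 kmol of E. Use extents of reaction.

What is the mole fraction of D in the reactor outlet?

Conversion of F: F consumed = 2ξ₁ = 0.775 × 213.8 → ξ₁ = 82.85 kmol.
E balance: n_E = 0 + 1ξ₁ − 1ξ₂ = 28.7 → ξ₂ = (1·82.85 − 28.7)/1 = 54.15 kmol.
Outlet amounts (n = n₀ + Σ ν·ξ):
  F: 213.8 − 2(82.85) = 48.1
  E: 0 + 1(82.85) − 1(54.15) = 28.7
  D: 0 + 3(54.15) = 162.4
Total out = 239.2 kmol; y_D = 162.4 / 239.2 = 0.679.

0.679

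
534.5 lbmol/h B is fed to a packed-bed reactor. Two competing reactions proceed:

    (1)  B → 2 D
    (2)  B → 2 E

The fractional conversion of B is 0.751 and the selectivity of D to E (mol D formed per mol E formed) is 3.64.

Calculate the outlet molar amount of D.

630 lbmol/h

Conversion of B: B consumed = 0.751 × 534.5 = 401.4 lbmol/h = 1ξ₁ + 1ξ₂.
Selectivity: 2ξ₁ / (2ξ₂) = 3.64 → ξ₁ = 3.64 ξ₂.
Substitute: (1·3.64 + 1) ξ₂ = 401.4 → ξ₂ = 86.51 lbmol/h, ξ₁ = 314.9 lbmol/h.
Outlet amounts (n = n₀ + Σ ν·ξ):
  B: 534.5 − 1(314.9) − 1(86.51) = 133.1
  D: 0 + 2(314.9) = 629.8
  E: 0 + 2(86.51) = 173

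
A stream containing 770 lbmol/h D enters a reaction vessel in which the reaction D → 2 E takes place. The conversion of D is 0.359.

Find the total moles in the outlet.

D reacted = 0.359 × 770 = 276.4 lbmol/h; ν_D = −1, so ξ = 276.4/1 = 276.4 lbmol/h.
Outlet amounts (n = n₀ + ν ξ):
  D: 770 − 1(276.4) = 493.6
  E: 0 + 2(276.4) = 552.9
Total out = 493.6 + 552.9 = 1046 lbmol/h.

1050 lbmol/h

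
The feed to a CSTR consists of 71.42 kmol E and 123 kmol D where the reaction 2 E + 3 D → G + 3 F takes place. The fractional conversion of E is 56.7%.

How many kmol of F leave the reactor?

60.7 kmol

E reacted = 0.567 × 71.42 = 40.5 kmol; ν_E = −2, so ξ = 40.5/2 = 20.25 kmol.
Outlet amounts (n = n₀ + ν ξ):
  E: 71.42 − 2(20.25) = 30.92
  D: 123 − 3(20.25) = 62.26
  G: 0 + 1(20.25) = 20.25
  F: 0 + 3(20.25) = 60.74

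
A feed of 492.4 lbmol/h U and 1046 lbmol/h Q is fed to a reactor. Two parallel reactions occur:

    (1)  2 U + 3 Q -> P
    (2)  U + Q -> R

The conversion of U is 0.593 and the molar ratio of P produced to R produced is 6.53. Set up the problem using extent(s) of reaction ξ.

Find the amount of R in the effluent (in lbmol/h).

Conversion of U: U consumed = 0.593 × 492.4 = 292 lbmol/h = 2ξ₁ + 1ξ₂.
Selectivity: 1ξ₁ / (1ξ₂) = 6.53 → ξ₁ = 6.53 ξ₂.
Substitute: (2·6.53 + 1) ξ₂ = 292 → ξ₂ = 20.77 lbmol/h, ξ₁ = 135.6 lbmol/h.
Outlet amounts (n = n₀ + Σ ν·ξ):
  U: 492.4 − 2(135.6) − 1(20.77) = 200.4
  Q: 1046 − 3(135.6) − 1(20.77) = 618.4
  P: 0 + 1(135.6) = 135.6
  R: 0 + 1(20.77) = 20.77

20.8 lbmol/h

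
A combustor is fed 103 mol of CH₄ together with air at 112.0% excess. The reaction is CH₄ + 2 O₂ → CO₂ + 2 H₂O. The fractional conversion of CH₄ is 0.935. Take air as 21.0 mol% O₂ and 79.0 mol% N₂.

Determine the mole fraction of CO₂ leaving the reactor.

0.0441

Stoichiometric O₂ = 2 × 103 = 206 mol; O₂ fed = 206 × 2.120 = 436.7 mol.
N₂ fed = 436.7 × 79/21 = 1643 mol.
Fuel reacted = 0.935 × 103 → ξ = 96.31 mol.
Outlet (n = n₀ + ν ξ):
  CH₄: 103 − 1(96.31) = 6.695
  O₂: 436.7 − 2(96.31) = 244.1
  N₂: 1643 (inert)
  CO₂: 0 + 1(96.31) = 96.31
  H₂O: 0 + 2(96.31) = 192.6
Total out = 2183 mol; y_CO₂ = 96.31 / 2183 = 0.04412.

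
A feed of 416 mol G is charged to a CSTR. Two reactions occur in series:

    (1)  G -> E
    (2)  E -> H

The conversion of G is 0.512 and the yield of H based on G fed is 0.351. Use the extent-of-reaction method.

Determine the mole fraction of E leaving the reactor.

Conversion of G: G consumed = 1ξ₁ = 0.512 × 416 → ξ₁ = 213 mol.
Yield of H: 1ξ₂ / 416 = 0.351 → ξ₂ = 146 mol.
Outlet amounts (n = n₀ + Σ ν·ξ):
  G: 416 − 1(213) = 203
  E: 0 + 1(213) − 1(146) = 66.98
  H: 0 + 1(146) = 146
Total out = 416 mol; y_E = 66.98 / 416 = 0.161.

0.161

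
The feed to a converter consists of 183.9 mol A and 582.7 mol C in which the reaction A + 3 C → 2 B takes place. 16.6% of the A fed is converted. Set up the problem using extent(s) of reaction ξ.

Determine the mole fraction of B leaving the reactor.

0.0865

A reacted = 0.166 × 183.9 = 30.53 mol; ν_A = −1, so ξ = 30.53/1 = 30.53 mol.
Outlet amounts (n = n₀ + ν ξ):
  A: 183.9 − 1(30.53) = 153.4
  C: 582.7 − 3(30.53) = 491.1
  B: 0 + 2(30.53) = 61.05
Total out = 705.5 mol; y_B = 61.05 / 705.5 = 0.08654.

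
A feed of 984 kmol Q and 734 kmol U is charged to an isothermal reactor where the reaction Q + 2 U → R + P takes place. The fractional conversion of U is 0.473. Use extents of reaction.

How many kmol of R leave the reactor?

U reacted = 0.473 × 734 = 347.2 kmol; ν_U = −2, so ξ = 347.2/2 = 173.6 kmol.
Outlet amounts (n = n₀ + ν ξ):
  Q: 984 − 1(173.6) = 810.4
  U: 734 − 2(173.6) = 386.8
  R: 0 + 1(173.6) = 173.6
  P: 0 + 1(173.6) = 173.6

174 kmol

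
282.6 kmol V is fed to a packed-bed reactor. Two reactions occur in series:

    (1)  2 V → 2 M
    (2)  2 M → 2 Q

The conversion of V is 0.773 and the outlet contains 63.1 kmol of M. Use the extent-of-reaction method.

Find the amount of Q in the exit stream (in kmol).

155 kmol

Conversion of V: V consumed = 2ξ₁ = 0.773 × 282.6 → ξ₁ = 109.2 kmol.
M balance: n_M = 0 + 2ξ₁ − 2ξ₂ = 63.1 → ξ₂ = (2·109.2 − 63.1)/2 = 77.67 kmol.
Outlet amounts (n = n₀ + Σ ν·ξ):
  V: 282.6 − 2(109.2) = 64.15
  M: 0 + 2(109.2) − 2(77.67) = 63.1
  Q: 0 + 2(77.67) = 155.3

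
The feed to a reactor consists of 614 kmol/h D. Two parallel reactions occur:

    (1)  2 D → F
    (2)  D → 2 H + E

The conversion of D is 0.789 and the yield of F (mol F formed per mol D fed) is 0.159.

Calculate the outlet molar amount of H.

Yield of F: 1ξ₁ / 614 = 0.159 → ξ₁ = 97.63 kmol/h.
Conversion of D: 2ξ₁ + 1ξ₂ = 0.789 × 614 = 484.4 → ξ₂ = 289.2 kmol/h.
Outlet amounts (n = n₀ + Σ ν·ξ):
  D: 614 − 2(97.63) − 1(289.2) = 129.6
  F: 0 + 1(97.63) = 97.63
  H: 0 + 2(289.2) = 578.4
  E: 0 + 1(289.2) = 289.2

578 kmol/h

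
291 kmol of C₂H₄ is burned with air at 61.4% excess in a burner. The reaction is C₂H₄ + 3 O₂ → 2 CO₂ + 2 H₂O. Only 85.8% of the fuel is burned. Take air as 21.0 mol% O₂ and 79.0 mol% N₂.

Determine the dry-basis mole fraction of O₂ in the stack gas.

0.102

Stoichiometric O₂ = 3 × 291 = 873 kmol; O₂ fed = 873 × 1.614 = 1409 kmol.
N₂ fed = 1409 × 79/21 = 5301 kmol.
Fuel reacted = 0.858 × 291 → ξ = 249.7 kmol.
Outlet (n = n₀ + ν ξ):
  C₂H₄: 291 − 1(249.7) = 41.32
  O₂: 1409 − 3(249.7) = 660
  N₂: 5301 (inert)
  CO₂: 0 + 2(249.7) = 499.4
  H₂O: 0 + 2(249.7) = 499.4
Dry total = 6501 kmol; y_O₂ (dry) = 660 / 6501 = 0.1015.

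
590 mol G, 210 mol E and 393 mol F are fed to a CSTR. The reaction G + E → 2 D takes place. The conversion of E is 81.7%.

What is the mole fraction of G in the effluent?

E reacted = 0.817 × 210 = 171.6 mol; ν_E = −1, so ξ = 171.6/1 = 171.6 mol.
Outlet amounts (n = n₀ + ν ξ):
  G: 590 − 1(171.6) = 418.4
  E: 210 − 1(171.6) = 38.43
  D: 0 + 2(171.6) = 343.1
  F: 393 (inert)
Total out = 1193 mol; y_G = 418.4 / 1193 = 0.3507.

0.351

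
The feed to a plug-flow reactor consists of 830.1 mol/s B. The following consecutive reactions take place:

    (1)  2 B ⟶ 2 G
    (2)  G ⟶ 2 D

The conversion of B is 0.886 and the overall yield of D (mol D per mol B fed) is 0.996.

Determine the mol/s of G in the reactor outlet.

Conversion of B: B consumed = 2ξ₁ = 0.886 × 830.1 → ξ₁ = 367.7 mol/s.
Yield of D: 2ξ₂ / 830.1 = 0.996 → ξ₂ = 413.4 mol/s.
Outlet amounts (n = n₀ + Σ ν·ξ):
  B: 830.1 − 2(367.7) = 94.63
  G: 0 + 2(367.7) − 1(413.4) = 322.1
  D: 0 + 2(413.4) = 826.8

322 mol/s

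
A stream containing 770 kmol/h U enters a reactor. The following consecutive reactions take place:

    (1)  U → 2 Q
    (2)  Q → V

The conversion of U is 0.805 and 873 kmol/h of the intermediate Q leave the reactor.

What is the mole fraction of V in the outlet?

0.264

Conversion of U: U consumed = 1ξ₁ = 0.805 × 770 → ξ₁ = 619.9 kmol/h.
Q balance: n_Q = 0 + 2ξ₁ − 1ξ₂ = 873 → ξ₂ = (2·619.9 − 873)/1 = 366.7 kmol/h.
Outlet amounts (n = n₀ + Σ ν·ξ):
  U: 770 − 1(619.9) = 150.1
  Q: 0 + 2(619.9) − 1(366.7) = 873
  V: 0 + 1(366.7) = 366.7
Total out = 1390 kmol/h; y_V = 366.7 / 1390 = 0.2638.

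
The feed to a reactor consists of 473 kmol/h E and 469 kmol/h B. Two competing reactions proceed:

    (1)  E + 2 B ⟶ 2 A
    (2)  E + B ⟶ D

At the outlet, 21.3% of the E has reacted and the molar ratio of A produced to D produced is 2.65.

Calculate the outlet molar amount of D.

43.3 kmol/h

Conversion of E: E consumed = 0.213 × 473 = 100.7 kmol/h = 1ξ₁ + 1ξ₂.
Selectivity: 2ξ₁ / (1ξ₂) = 2.65 → ξ₁ = 1.325 ξ₂.
Substitute: (1·1.325 + 1) ξ₂ = 100.7 → ξ₂ = 43.33 kmol/h, ξ₁ = 57.42 kmol/h.
Outlet amounts (n = n₀ + Σ ν·ξ):
  E: 473 − 1(57.42) − 1(43.33) = 372.3
  B: 469 − 2(57.42) − 1(43.33) = 310.8
  A: 0 + 2(57.42) = 114.8
  D: 0 + 1(43.33) = 43.33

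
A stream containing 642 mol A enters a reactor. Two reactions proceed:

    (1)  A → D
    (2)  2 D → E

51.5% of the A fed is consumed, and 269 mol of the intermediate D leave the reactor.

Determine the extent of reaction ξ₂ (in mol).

Conversion of A: A consumed = 1ξ₁ = 0.515 × 642 → ξ₁ = 330.6 mol.
D balance: n_D = 0 + 1ξ₁ − 2ξ₂ = 269 → ξ₂ = (1·330.6 − 269)/2 = 30.81 mol.
Outlet amounts (n = n₀ + Σ ν·ξ):
  A: 642 − 1(330.6) = 311.4
  D: 0 + 1(330.6) − 2(30.81) = 269
  E: 0 + 1(30.81) = 30.81

ξ₂ = 30.8 mol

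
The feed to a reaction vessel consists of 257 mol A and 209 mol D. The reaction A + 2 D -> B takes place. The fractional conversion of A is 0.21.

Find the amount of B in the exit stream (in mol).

54 mol

A reacted = 0.21 × 257 = 53.97 mol; ν_A = −1, so ξ = 53.97/1 = 53.97 mol.
Outlet amounts (n = n₀ + ν ξ):
  A: 257 − 1(53.97) = 203
  D: 209 − 2(53.97) = 101.1
  B: 0 + 1(53.97) = 53.97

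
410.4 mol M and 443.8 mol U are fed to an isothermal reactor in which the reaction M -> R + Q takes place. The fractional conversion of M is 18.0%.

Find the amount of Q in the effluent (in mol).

73.9 mol

M reacted = 0.18 × 410.4 = 73.87 mol; ν_M = −1, so ξ = 73.87/1 = 73.87 mol.
Outlet amounts (n = n₀ + ν ξ):
  M: 410.4 − 1(73.87) = 336.5
  R: 0 + 1(73.87) = 73.87
  Q: 0 + 1(73.87) = 73.87
  U: 443.8 (inert)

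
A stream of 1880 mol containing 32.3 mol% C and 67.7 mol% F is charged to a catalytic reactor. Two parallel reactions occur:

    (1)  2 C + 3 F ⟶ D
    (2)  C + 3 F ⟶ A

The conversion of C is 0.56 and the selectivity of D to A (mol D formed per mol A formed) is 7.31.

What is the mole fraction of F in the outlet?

Conversion of C: C consumed = 0.56 × 607.2 = 340.1 mol = 2ξ₁ + 1ξ₂.
Selectivity: 1ξ₁ / (1ξ₂) = 7.31 → ξ₁ = 7.31 ξ₂.
Substitute: (2·7.31 + 1) ξ₂ = 340.1 → ξ₂ = 21.77 mol, ξ₁ = 159.1 mol.
Outlet amounts (n = n₀ + Σ ν·ξ):
  C: 607.2 − 2(159.1) − 1(21.77) = 267.2
  F: 1273 − 3(159.1) − 3(21.77) = 730
  D: 0 + 1(159.1) = 159.1
  A: 0 + 1(21.77) = 21.77
Total out = 1178 mol; y_F = 730 / 1178 = 0.6197.

0.62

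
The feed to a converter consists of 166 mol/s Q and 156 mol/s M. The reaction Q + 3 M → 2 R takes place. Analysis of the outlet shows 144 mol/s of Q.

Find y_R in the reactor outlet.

0.158

For Q: n = n₀ − 1ξ → 144 = 166 − 1ξ, giving ξ = 22 mol/s.
Outlet amounts (n = n₀ + ν ξ):
  Q: 166 − 1(22) = 144
  M: 156 − 3(22) = 90
  R: 0 + 2(22) = 44
Total out = 278 mol/s; y_R = 44 / 278 = 0.1583.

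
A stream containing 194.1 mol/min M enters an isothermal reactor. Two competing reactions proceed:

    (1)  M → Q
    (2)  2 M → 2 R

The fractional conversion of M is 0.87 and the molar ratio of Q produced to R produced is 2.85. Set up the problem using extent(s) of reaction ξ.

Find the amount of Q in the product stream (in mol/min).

Conversion of M: M consumed = 0.87 × 194.1 = 168.9 mol/min = 1ξ₁ + 2ξ₂.
Selectivity: 1ξ₁ / (2ξ₂) = 2.85 → ξ₁ = 5.7 ξ₂.
Substitute: (1·5.7 + 2) ξ₂ = 168.9 → ξ₂ = 21.93 mol/min, ξ₁ = 125 mol/min.
Outlet amounts (n = n₀ + Σ ν·ξ):
  M: 194.1 − 1(125) − 2(21.93) = 25.23
  Q: 0 + 1(125) = 125
  R: 0 + 2(21.93) = 43.86

125 mol/min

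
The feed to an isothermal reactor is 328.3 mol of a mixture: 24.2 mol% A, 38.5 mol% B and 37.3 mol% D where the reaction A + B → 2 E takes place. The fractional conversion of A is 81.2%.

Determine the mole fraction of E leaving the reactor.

A reacted = 0.812 × 79.45 = 64.51 mol; ν_A = −1, so ξ = 64.51/1 = 64.51 mol.
Outlet amounts (n = n₀ + ν ξ):
  A: 79.45 − 1(64.51) = 14.94
  B: 126.4 − 1(64.51) = 61.88
  E: 0 + 2(64.51) = 129
  D: 122.5 (inert)
Total out = 328.3 mol; y_E = 129 / 328.3 = 0.393.

0.393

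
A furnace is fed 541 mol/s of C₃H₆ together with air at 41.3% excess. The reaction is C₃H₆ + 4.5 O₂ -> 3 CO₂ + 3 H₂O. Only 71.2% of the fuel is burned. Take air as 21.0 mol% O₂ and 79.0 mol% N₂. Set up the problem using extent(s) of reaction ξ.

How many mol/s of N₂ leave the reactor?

Stoichiometric O₂ = 4.5 × 541 = 2434 mol/s; O₂ fed = 2434 × 1.413 = 3440 mol/s.
N₂ fed = 3440 × 79/21 = 12940 mol/s.
Fuel reacted = 0.712 × 541 → ξ = 385.2 mol/s.
Outlet (n = n₀ + ν ξ):
  C₃H₆: 541 − 1(385.2) = 155.8
  O₂: 3440 − 4.5(385.2) = 1707
  N₂: 12940 (inert)
  CO₂: 0 + 3(385.2) = 1156
  H₂O: 0 + 3(385.2) = 1156

12900 mol/s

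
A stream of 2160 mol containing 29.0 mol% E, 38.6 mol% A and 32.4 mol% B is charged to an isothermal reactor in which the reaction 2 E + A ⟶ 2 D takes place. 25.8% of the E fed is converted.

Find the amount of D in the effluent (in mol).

E reacted = 0.258 × 626.4 = 161.6 mol; ν_E = −2, so ξ = 161.6/2 = 80.81 mol.
Outlet amounts (n = n₀ + ν ξ):
  E: 626.4 − 2(80.81) = 464.8
  A: 833.8 − 1(80.81) = 753
  D: 0 + 2(80.81) = 161.6
  B: 699.8 (inert)

162 mol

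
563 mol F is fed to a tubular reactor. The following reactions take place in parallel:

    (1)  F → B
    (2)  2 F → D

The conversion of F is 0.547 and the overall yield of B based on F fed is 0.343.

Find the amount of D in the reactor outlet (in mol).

Yield of B: 1ξ₁ / 563 = 0.343 → ξ₁ = 193.1 mol.
Conversion of F: 1ξ₁ + 2ξ₂ = 0.547 × 563 = 308 → ξ₂ = 57.43 mol.
Outlet amounts (n = n₀ + Σ ν·ξ):
  F: 563 − 1(193.1) − 2(57.43) = 255
  B: 0 + 1(193.1) = 193.1
  D: 0 + 1(57.43) = 57.43

57.4 mol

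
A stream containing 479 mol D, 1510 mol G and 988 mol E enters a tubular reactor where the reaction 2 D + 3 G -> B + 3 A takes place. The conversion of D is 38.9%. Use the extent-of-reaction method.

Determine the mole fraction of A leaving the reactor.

D reacted = 0.389 × 479 = 186.3 mol; ν_D = −2, so ξ = 186.3/2 = 93.17 mol.
Outlet amounts (n = n₀ + ν ξ):
  D: 479 − 2(93.17) = 292.7
  G: 1510 − 3(93.17) = 1231
  B: 0 + 1(93.17) = 93.17
  A: 0 + 3(93.17) = 279.5
  E: 988 (inert)
Total out = 2884 mol; y_A = 279.5 / 2884 = 0.09692.

0.0969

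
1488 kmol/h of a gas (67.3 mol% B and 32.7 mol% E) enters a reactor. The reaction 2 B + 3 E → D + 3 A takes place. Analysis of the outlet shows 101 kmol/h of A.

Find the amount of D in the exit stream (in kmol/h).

33.7 kmol/h

For A: n = n₀ + 3ξ → 101 = 0 + 3ξ, giving ξ = 33.67 kmol/h.
Outlet amounts (n = n₀ + ν ξ):
  B: 1001 − 2(33.67) = 934.1
  E: 486.6 − 3(33.67) = 385.6
  D: 0 + 1(33.67) = 33.67
  A: 0 + 3(33.67) = 101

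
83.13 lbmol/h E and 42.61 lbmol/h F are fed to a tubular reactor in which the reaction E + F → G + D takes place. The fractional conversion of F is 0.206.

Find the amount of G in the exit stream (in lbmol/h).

F reacted = 0.206 × 42.61 = 8.778 lbmol/h; ν_F = −1, so ξ = 8.778/1 = 8.778 lbmol/h.
Outlet amounts (n = n₀ + ν ξ):
  E: 83.13 − 1(8.778) = 74.35
  F: 42.61 − 1(8.778) = 33.83
  G: 0 + 1(8.778) = 8.778
  D: 0 + 1(8.778) = 8.778

8.78 lbmol/h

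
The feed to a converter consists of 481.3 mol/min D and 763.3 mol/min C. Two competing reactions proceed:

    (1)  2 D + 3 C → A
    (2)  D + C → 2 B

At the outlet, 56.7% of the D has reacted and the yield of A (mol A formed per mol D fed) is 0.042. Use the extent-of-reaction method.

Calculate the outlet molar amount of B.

Yield of A: 1ξ₁ / 481.3 = 0.042 → ξ₁ = 20.21 mol/min.
Conversion of D: 2ξ₁ + 1ξ₂ = 0.567 × 481.3 = 272.9 → ξ₂ = 232.5 mol/min.
Outlet amounts (n = n₀ + Σ ν·ξ):
  D: 481.3 − 2(20.21) − 1(232.5) = 208.4
  C: 763.3 − 3(20.21) − 1(232.5) = 470.2
  A: 0 + 1(20.21) = 20.21
  B: 0 + 2(232.5) = 464.9

465 mol/min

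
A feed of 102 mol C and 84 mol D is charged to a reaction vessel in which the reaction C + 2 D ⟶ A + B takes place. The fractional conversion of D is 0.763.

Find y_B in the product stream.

D reacted = 0.763 × 84 = 64.09 mol; ν_D = −2, so ξ = 64.09/2 = 32.05 mol.
Outlet amounts (n = n₀ + ν ξ):
  C: 102 − 1(32.05) = 69.95
  D: 84 − 2(32.05) = 19.91
  A: 0 + 1(32.05) = 32.05
  B: 0 + 1(32.05) = 32.05
Total out = 154 mol; y_B = 32.05 / 154 = 0.2082.

0.208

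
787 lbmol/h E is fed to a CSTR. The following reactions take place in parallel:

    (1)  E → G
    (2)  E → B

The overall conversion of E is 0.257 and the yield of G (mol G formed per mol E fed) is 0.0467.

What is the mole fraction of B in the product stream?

0.21

Yield of G: 1ξ₁ / 787 = 0.0467 → ξ₁ = 36.75 lbmol/h.
Conversion of E: 1ξ₁ + 1ξ₂ = 0.257 × 787 = 202.3 → ξ₂ = 165.5 lbmol/h.
Outlet amounts (n = n₀ + Σ ν·ξ):
  E: 787 − 1(36.75) − 1(165.5) = 584.7
  G: 0 + 1(36.75) = 36.75
  B: 0 + 1(165.5) = 165.5
Total out = 787 lbmol/h; y_B = 165.5 / 787 = 0.2103.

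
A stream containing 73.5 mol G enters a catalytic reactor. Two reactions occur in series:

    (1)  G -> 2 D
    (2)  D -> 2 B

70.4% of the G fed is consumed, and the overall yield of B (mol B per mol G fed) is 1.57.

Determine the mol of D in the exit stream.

Conversion of G: G consumed = 1ξ₁ = 0.704 × 73.5 → ξ₁ = 51.74 mol.
Yield of B: 2ξ₂ / 73.5 = 1.57 → ξ₂ = 57.7 mol.
Outlet amounts (n = n₀ + Σ ν·ξ):
  G: 73.5 − 1(51.74) = 21.76
  D: 0 + 2(51.74) − 1(57.7) = 45.79
  B: 0 + 2(57.7) = 115.4

45.8 mol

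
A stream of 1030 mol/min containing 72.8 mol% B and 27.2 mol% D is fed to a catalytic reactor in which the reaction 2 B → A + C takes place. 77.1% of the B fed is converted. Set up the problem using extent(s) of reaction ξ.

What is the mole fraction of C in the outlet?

B reacted = 0.771 × 749.8 = 578.1 mol/min; ν_B = −2, so ξ = 578.1/2 = 289.1 mol/min.
Outlet amounts (n = n₀ + ν ξ):
  B: 749.8 − 2(289.1) = 171.7
  A: 0 + 1(289.1) = 289.1
  C: 0 + 1(289.1) = 289.1
  D: 280.2 (inert)
Total out = 1030 mol/min; y_C = 289.1 / 1030 = 0.2806.

0.281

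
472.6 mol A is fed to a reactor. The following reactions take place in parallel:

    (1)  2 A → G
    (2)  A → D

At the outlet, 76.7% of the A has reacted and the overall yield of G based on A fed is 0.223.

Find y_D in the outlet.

Yield of G: 1ξ₁ / 472.6 = 0.223 → ξ₁ = 105.4 mol.
Conversion of A: 2ξ₁ + 1ξ₂ = 0.767 × 472.6 = 362.5 → ξ₂ = 151.7 mol.
Outlet amounts (n = n₀ + Σ ν·ξ):
  A: 472.6 − 2(105.4) − 1(151.7) = 110.1
  G: 0 + 1(105.4) = 105.4
  D: 0 + 1(151.7) = 151.7
Total out = 367.2 mol; y_D = 151.7 / 367.2 = 0.4131.

0.413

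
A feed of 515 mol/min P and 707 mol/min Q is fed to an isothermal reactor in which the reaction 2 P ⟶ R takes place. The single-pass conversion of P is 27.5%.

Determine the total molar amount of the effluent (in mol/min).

P reacted = 0.275 × 515 = 141.6 mol/min; ν_P = −2, so ξ = 141.6/2 = 70.81 mol/min.
Outlet amounts (n = n₀ + ν ξ):
  P: 515 − 2(70.81) = 373.4
  R: 0 + 1(70.81) = 70.81
  Q: 707 (inert)
Total out = 373.4 + 70.81 + 707 = 1151 mol/min.

1150 mol/min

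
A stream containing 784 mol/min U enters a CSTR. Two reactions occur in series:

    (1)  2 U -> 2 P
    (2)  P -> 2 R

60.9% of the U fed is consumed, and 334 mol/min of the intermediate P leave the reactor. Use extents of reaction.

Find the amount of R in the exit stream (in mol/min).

287 mol/min

Conversion of U: U consumed = 2ξ₁ = 0.609 × 784 → ξ₁ = 238.7 mol/min.
P balance: n_P = 0 + 2ξ₁ − 1ξ₂ = 334 → ξ₂ = (2·238.7 − 334)/1 = 143.5 mol/min.
Outlet amounts (n = n₀ + Σ ν·ξ):
  U: 784 − 2(238.7) = 306.5
  P: 0 + 2(238.7) − 1(143.5) = 334
  R: 0 + 2(143.5) = 286.9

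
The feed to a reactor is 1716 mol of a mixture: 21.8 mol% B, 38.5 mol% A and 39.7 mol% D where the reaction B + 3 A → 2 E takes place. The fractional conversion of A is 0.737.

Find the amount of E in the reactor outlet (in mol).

A reacted = 0.737 × 660.7 = 486.9 mol; ν_A = −3, so ξ = 486.9/3 = 162.3 mol.
Outlet amounts (n = n₀ + ν ξ):
  B: 374.1 − 1(162.3) = 211.8
  A: 660.7 − 3(162.3) = 173.8
  E: 0 + 2(162.3) = 324.6
  D: 681.3 (inert)

325 mol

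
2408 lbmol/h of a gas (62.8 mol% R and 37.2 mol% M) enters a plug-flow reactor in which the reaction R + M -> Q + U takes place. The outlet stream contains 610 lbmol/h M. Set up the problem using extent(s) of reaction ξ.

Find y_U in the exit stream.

0.119

For M: n = n₀ − 1ξ → 610 = 895.8 − 1ξ, giving ξ = 285.8 lbmol/h.
Outlet amounts (n = n₀ + ν ξ):
  R: 1512 − 1(285.8) = 1226
  M: 895.8 − 1(285.8) = 610
  Q: 0 + 1(285.8) = 285.8
  U: 0 + 1(285.8) = 285.8
Total out = 2408 lbmol/h; y_U = 285.8 / 2408 = 0.1187.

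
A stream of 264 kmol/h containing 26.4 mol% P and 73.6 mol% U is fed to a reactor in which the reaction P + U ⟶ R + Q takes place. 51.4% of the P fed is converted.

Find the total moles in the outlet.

P reacted = 0.514 × 69.7 = 35.82 kmol/h; ν_P = −1, so ξ = 35.82/1 = 35.82 kmol/h.
Outlet amounts (n = n₀ + ν ξ):
  P: 69.7 − 1(35.82) = 33.87
  U: 194.3 − 1(35.82) = 158.5
  R: 0 + 1(35.82) = 35.82
  Q: 0 + 1(35.82) = 35.82
Total out = 33.87 + 158.5 + 35.82 + 35.82 = 264 kmol/h.

264 kmol/h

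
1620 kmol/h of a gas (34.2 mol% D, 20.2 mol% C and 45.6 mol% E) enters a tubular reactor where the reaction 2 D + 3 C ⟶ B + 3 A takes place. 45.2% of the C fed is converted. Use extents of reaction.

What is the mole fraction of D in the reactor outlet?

C reacted = 0.452 × 327.2 = 147.9 kmol/h; ν_C = −3, so ξ = 147.9/3 = 49.3 kmol/h.
Outlet amounts (n = n₀ + ν ξ):
  D: 554 − 2(49.3) = 455.4
  C: 327.2 − 3(49.3) = 179.3
  B: 0 + 1(49.3) = 49.3
  A: 0 + 3(49.3) = 147.9
  E: 738.7 (inert)
Total out = 1571 kmol/h; y_D = 455.4 / 1571 = 0.29.

0.29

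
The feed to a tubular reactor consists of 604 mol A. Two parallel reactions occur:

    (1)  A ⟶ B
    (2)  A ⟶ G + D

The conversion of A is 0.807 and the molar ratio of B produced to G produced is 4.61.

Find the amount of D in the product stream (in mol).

Conversion of A: A consumed = 0.807 × 604 = 487.4 mol = 1ξ₁ + 1ξ₂.
Selectivity: 1ξ₁ / (1ξ₂) = 4.61 → ξ₁ = 4.61 ξ₂.
Substitute: (1·4.61 + 1) ξ₂ = 487.4 → ξ₂ = 86.89 mol, ξ₁ = 400.5 mol.
Outlet amounts (n = n₀ + Σ ν·ξ):
  A: 604 − 1(400.5) − 1(86.89) = 116.6
  B: 0 + 1(400.5) = 400.5
  G: 0 + 1(86.89) = 86.89
  D: 0 + 1(86.89) = 86.89

86.9 mol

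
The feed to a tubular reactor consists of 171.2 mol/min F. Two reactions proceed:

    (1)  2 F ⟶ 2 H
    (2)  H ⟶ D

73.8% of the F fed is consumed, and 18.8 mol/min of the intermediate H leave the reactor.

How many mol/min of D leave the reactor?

108 mol/min

Conversion of F: F consumed = 2ξ₁ = 0.738 × 171.2 → ξ₁ = 63.17 mol/min.
H balance: n_H = 0 + 2ξ₁ − 1ξ₂ = 18.8 → ξ₂ = (2·63.17 − 18.8)/1 = 107.5 mol/min.
Outlet amounts (n = n₀ + Σ ν·ξ):
  F: 171.2 − 2(63.17) = 44.85
  H: 0 + 2(63.17) − 1(107.5) = 18.8
  D: 0 + 1(107.5) = 107.5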